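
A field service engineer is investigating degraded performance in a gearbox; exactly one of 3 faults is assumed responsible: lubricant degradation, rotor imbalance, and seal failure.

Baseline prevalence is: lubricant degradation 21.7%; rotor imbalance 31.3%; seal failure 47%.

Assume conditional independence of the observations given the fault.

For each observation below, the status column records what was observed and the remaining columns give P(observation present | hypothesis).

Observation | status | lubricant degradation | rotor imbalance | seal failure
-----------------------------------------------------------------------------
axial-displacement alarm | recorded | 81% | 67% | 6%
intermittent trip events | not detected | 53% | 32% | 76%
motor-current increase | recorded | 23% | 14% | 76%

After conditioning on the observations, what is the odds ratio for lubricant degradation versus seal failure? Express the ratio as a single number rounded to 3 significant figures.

3.69

Posterior odds equal prior odds times the likelihood ratio; only the two competing hypotheses matter (using 1 − P(present | H) for each absent observation).
  lubricant degradation: 0.217 × 0.81 × (1 − 0.53) × 0.23 = 0.019001
  seal failure: 0.470 × 0.06 × (1 − 0.76) × 0.76 = 0.0051437
Odds(lubricant degradation : seal failure) = 0.019001 / 0.0051437 ≈ 3.69.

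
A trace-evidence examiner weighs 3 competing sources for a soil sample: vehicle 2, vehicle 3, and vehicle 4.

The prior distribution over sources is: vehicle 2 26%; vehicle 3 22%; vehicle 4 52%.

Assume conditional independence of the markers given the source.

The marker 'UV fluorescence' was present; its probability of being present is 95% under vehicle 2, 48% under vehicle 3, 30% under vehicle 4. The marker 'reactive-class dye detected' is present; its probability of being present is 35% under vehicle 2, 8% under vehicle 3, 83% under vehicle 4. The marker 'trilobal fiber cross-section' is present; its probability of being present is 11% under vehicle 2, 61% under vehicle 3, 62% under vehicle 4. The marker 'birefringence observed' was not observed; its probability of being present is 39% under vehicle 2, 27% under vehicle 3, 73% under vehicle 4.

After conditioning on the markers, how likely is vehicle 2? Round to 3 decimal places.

0.186

By Bayes' rule with conditional independence, the unnormalized weight for each hypothesis is prior × ∏ likelihoods (using 1 − P(present | H) for each absent marker):
  vehicle 2: 0.26 × 0.95 × 0.35 × 0.11 × (1 − 0.39) = 0.0058008
  vehicle 3: 0.22 × 0.48 × 0.08 × 0.61 × (1 − 0.27) = 0.0037619
  vehicle 4: 0.52 × 0.30 × 0.83 × 0.62 × (1 − 0.73) = 0.021675
The unnormalized weights sum to 0.031238.
P(vehicle 2 | evidence) = 0.0058008 / 0.031238 ≈ 0.186.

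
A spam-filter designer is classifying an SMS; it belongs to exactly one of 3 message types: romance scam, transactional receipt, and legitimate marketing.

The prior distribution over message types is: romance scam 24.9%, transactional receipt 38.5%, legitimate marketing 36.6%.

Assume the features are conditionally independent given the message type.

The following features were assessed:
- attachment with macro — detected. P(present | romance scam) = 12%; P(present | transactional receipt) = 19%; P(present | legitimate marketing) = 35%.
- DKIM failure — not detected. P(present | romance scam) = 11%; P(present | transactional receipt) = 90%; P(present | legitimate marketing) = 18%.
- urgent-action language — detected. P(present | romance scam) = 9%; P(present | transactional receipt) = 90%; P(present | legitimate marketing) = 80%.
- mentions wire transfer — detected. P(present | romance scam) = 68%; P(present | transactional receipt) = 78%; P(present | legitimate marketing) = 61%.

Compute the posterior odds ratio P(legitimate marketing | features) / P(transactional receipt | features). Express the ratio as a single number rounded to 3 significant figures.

9.98

Unnormalized posterior weight (prior times the feature likelihoods) for each of the two hypotheses (using 1 − P(present | H) for each absent feature):
  legitimate marketing: 0.366 × 0.35 × (1 − 0.18) × 0.80 × 0.61 = 0.05126
  transactional receipt: 0.385 × 0.19 × (1 − 0.90) × 0.90 × 0.78 = 0.0051351
Posterior odds = 0.05126 / 0.0051351 ≈ 9.98.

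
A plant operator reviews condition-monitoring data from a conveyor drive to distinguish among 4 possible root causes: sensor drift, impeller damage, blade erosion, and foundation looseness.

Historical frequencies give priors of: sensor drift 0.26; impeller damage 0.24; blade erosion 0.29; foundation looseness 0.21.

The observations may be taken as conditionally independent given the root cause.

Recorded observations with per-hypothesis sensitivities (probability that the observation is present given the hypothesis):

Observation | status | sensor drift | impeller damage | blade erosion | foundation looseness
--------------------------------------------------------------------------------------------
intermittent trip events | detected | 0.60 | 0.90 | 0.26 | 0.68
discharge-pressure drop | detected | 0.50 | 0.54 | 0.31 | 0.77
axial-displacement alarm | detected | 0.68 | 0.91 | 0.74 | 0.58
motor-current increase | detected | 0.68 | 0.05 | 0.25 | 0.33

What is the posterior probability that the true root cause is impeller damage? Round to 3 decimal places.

0.080

By Bayes' rule with conditional independence, the unnormalized weight for each hypothesis is prior × ∏ likelihoods:
  sensor drift: 0.26 × 0.60 × 0.50 × 0.68 × 0.68 = 0.036067
  impeller damage: 0.24 × 0.90 × 0.54 × 0.91 × 0.05 = 0.0053071
  blade erosion: 0.29 × 0.26 × 0.31 × 0.74 × 0.25 = 0.0043242
  foundation looseness: 0.21 × 0.68 × 0.77 × 0.58 × 0.33 = 0.021046
The unnormalized weights sum to 0.066744.
P(impeller damage | evidence) = 0.0053071 / 0.066744 ≈ 0.080.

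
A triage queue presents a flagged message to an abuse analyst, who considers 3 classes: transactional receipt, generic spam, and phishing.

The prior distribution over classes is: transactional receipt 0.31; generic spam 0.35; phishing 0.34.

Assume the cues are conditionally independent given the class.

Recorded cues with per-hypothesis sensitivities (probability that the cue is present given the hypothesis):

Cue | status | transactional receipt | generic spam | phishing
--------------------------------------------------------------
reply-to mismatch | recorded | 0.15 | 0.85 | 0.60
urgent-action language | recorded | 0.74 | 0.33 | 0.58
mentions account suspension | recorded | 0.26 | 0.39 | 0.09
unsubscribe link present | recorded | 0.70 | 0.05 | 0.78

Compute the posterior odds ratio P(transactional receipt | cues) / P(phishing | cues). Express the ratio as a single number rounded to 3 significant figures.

Posterior odds equal prior odds times the likelihood ratio; only the two competing hypotheses matter.
  transactional receipt: 0.31 × 0.15 × 0.74 × 0.26 × 0.70 = 0.0062626
  phishing: 0.34 × 0.60 × 0.58 × 0.09 × 0.78 = 0.0083061
Posterior odds = 0.0062626 / 0.0083061 ≈ 0.754.

0.754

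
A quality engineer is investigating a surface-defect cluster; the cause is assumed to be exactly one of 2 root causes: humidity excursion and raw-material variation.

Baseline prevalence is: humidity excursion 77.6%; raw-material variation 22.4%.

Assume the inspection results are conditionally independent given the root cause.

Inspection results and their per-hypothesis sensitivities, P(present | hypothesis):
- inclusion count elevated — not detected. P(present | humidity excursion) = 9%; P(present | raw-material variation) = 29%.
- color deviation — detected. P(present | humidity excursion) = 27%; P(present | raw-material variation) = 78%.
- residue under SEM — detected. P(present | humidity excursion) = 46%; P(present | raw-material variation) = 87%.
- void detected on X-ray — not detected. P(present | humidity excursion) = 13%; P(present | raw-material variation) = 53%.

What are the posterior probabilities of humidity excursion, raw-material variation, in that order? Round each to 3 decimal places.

By Bayes' rule with conditional independence, the unnormalized weight for each hypothesis is prior × ∏ likelihoods (using 1 − P(present | H) for each absent inspection result):
  humidity excursion: 0.776 × (1 − 0.09) × 0.27 × 0.46 × (1 − 0.13) = 0.076303
  raw-material variation: 0.224 × (1 − 0.29) × 0.78 × 0.87 × (1 − 0.53) = 0.050725
Marginal likelihood of the evidence = 0.12703.
P(humidity excursion | evidence) = 0.076303 / 0.12703 ≈ 0.601
P(raw-material variation | evidence) = 0.050725 / 0.12703 ≈ 0.399

0.601, 0.399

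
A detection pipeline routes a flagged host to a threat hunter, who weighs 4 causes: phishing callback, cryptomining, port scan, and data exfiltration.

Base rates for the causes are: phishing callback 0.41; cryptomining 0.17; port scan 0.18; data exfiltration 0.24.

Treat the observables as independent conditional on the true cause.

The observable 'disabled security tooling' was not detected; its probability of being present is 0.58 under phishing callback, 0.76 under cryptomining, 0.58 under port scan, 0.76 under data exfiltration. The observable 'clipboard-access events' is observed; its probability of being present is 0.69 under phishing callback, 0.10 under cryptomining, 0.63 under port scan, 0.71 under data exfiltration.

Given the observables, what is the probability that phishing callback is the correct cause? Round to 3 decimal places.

0.562

By Bayes' rule with conditional independence, the unnormalized weight for each hypothesis is prior × ∏ likelihoods (using 1 − P(present | H) for each absent observable):
  phishing callback: 0.41 × (1 − 0.58) × 0.69 = 0.11882
  cryptomining: 0.17 × (1 − 0.76) × 0.10 = 0.00408
  port scan: 0.18 × (1 − 0.58) × 0.63 = 0.047628
  data exfiltration: 0.24 × (1 − 0.76) × 0.71 = 0.040896
The unnormalized weights sum to 0.21142.
P(phishing callback | evidence) = 0.11882 / 0.21142 ≈ 0.562.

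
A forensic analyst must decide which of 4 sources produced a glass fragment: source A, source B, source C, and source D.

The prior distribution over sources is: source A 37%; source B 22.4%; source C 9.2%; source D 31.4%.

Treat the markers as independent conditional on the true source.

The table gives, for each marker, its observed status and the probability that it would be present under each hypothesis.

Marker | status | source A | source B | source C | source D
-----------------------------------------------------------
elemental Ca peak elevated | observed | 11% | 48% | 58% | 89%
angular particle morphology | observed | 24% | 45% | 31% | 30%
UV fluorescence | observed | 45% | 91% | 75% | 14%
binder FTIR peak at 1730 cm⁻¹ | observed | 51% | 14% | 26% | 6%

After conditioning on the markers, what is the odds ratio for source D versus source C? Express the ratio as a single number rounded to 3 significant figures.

Posterior odds equal prior odds times the likelihood ratio; only the two competing hypotheses matter.
  source D: 0.314 × 0.89 × 0.30 × 0.14 × 0.06 = 0.00070424
  source C: 0.092 × 0.58 × 0.31 × 0.75 × 0.26 = 0.0032256
Posterior odds = 0.00070424 / 0.0032256 ≈ 0.218.

0.218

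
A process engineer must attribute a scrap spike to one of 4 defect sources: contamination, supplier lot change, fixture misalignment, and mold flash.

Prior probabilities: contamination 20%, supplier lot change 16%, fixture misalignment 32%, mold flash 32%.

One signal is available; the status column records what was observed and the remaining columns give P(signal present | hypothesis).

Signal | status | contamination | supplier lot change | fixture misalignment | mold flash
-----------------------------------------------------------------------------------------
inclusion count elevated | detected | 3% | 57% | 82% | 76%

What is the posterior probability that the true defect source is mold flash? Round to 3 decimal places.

For each hypothesis, the unnormalized posterior weight is prior × likelihood:
  contamination: 0.20 × 0.03 = 0.006
  supplier lot change: 0.16 × 0.57 = 0.0912
  fixture misalignment: 0.32 × 0.82 = 0.2624
  mold flash: 0.32 × 0.76 = 0.2432
Normalizing constant Z = 0.006 + 0.0912 + 0.2624 + 0.2432 = 0.6028.
P(mold flash | evidence) = 0.2432 / 0.6028 ≈ 0.403.

0.403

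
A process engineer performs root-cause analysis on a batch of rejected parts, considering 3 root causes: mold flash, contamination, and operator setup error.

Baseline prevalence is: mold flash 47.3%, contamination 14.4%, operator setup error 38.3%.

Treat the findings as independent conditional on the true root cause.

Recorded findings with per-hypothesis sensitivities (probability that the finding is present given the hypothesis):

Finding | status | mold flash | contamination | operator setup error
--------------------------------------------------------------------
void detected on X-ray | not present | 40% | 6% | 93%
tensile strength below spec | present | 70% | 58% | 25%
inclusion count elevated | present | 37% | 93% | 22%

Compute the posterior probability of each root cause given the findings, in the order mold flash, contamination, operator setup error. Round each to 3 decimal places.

For each hypothesis, the unnormalized posterior weight is prior × product of the finding likelihoods (using 1 − P(present | H) for each absent finding):
  mold flash: 0.473 × (1 − 0.40) × 0.70 × 0.37 = 0.073504
  contamination: 0.144 × (1 − 0.06) × 0.58 × 0.93 = 0.073013
  operator setup error: 0.383 × (1 − 0.93) × 0.25 × 0.22 = 0.0014745
Normalizing constant Z = 0.073504 + 0.073013 + 0.0014745 = 0.14799.
P(mold flash | evidence) = 0.073504 / 0.14799 ≈ 0.497
P(contamination | evidence) = 0.073013 / 0.14799 ≈ 0.493
P(operator setup error | evidence) = 0.0014745 / 0.14799 ≈ 0.010

0.497, 0.493, 0.010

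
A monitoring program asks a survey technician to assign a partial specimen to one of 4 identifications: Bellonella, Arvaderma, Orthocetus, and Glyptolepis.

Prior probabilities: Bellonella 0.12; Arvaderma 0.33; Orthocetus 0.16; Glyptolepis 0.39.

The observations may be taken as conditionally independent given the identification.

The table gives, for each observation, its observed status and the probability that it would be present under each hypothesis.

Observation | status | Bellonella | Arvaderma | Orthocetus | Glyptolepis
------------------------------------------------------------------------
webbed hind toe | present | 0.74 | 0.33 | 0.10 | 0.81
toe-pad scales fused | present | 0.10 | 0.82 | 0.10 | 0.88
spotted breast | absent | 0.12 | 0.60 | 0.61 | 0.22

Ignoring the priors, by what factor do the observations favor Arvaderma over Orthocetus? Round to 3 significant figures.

27.8

Joint likelihood of the evidence pattern under each hypothesis (using 1 − P(present | H) for each absent observation):
  Arvaderma: 0.33 × 0.82 × (1 − 0.60) = 0.10824
  Orthocetus: 0.10 × 0.10 × (1 − 0.61) = 0.0039
Bayes factor = 0.10824 / 0.0039 ≈ 27.8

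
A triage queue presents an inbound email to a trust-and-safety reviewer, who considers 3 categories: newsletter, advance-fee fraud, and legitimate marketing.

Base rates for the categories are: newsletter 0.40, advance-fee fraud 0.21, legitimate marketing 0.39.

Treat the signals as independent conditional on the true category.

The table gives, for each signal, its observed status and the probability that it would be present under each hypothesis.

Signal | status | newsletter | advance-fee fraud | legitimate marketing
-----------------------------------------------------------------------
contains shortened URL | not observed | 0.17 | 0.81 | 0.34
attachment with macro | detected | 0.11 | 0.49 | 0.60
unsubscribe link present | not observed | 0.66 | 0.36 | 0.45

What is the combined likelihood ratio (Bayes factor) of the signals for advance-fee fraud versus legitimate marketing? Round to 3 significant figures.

The Bayes factor is the ratio of the joint likelihoods of the signal pattern under the two hypotheses (using 1 − P(present | H) for each absent signal).
  advance-fee fraud: (1 − 0.81) × 0.49 × (1 − 0.36) = 0.059584
  legitimate marketing: (1 − 0.34) × 0.60 × (1 − 0.45) = 0.2178
Bayes factor = 0.059584 / 0.2178 ≈ 0.274

0.274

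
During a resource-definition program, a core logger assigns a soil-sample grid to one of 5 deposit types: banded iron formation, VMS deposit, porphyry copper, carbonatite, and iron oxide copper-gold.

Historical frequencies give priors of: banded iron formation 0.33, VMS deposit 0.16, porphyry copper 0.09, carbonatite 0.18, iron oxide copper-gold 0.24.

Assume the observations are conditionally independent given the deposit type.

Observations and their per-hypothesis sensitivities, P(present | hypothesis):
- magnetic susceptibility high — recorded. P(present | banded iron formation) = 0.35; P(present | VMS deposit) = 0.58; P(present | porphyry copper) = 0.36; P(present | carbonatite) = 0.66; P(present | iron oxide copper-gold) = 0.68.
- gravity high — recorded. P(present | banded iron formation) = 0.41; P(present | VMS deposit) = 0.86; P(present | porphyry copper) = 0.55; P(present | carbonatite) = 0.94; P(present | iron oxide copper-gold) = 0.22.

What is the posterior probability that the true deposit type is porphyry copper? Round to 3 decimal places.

0.061

Multiply each prior by the joint likelihood of the evidence pattern:
  banded iron formation: 0.33 × 0.35 × 0.41 = 0.047355
  VMS deposit: 0.16 × 0.58 × 0.86 = 0.079808
  porphyry copper: 0.09 × 0.36 × 0.55 = 0.01782
  carbonatite: 0.18 × 0.66 × 0.94 = 0.11167
  iron oxide copper-gold: 0.24 × 0.68 × 0.22 = 0.035904
The unnormalized weights sum to 0.29256.
P(porphyry copper | evidence) = 0.01782 / 0.29256 ≈ 0.061.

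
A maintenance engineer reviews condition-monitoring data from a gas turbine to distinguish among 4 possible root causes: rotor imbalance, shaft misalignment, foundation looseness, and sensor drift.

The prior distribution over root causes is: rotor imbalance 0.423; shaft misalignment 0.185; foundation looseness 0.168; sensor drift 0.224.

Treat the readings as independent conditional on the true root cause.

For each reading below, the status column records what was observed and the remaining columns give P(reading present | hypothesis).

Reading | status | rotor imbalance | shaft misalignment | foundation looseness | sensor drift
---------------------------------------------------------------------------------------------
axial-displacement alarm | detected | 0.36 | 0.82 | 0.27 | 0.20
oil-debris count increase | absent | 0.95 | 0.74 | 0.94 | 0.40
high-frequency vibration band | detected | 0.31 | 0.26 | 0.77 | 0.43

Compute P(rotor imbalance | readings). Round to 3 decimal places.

For each hypothesis, the unnormalized posterior weight is prior × product of the reading likelihoods (using 1 − P(present | H) for each absent reading):
  rotor imbalance: 0.423 × 0.36 × (1 − 0.95) × 0.31 = 0.0023603
  shaft misalignment: 0.185 × 0.82 × (1 − 0.74) × 0.26 = 0.010255
  foundation looseness: 0.168 × 0.27 × (1 − 0.94) × 0.77 = 0.0020956
  sensor drift: 0.224 × 0.20 × (1 − 0.40) × 0.43 = 0.011558
Normalizing constant Z = 0.0023603 + 0.010255 + 0.0020956 + 0.011558 = 0.026269.
P(rotor imbalance | evidence) = 0.0023603 / 0.026269 ≈ 0.090.

0.090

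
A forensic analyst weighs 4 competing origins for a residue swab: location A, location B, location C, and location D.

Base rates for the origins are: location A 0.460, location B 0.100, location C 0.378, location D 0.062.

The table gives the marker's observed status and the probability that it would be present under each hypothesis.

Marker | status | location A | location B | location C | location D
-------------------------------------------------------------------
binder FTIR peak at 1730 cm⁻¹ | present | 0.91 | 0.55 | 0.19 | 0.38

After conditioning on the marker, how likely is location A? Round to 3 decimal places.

Multiply each prior by the likelihood of the marker:
  location A: 0.460 × 0.91 = 0.4186
  location B: 0.100 × 0.55 = 0.055
  location C: 0.378 × 0.19 = 0.07182
  location D: 0.062 × 0.38 = 0.02356
Marginal likelihood of the evidence = 0.56898.
P(location A | evidence) = 0.4186 / 0.56898 ≈ 0.736.

0.736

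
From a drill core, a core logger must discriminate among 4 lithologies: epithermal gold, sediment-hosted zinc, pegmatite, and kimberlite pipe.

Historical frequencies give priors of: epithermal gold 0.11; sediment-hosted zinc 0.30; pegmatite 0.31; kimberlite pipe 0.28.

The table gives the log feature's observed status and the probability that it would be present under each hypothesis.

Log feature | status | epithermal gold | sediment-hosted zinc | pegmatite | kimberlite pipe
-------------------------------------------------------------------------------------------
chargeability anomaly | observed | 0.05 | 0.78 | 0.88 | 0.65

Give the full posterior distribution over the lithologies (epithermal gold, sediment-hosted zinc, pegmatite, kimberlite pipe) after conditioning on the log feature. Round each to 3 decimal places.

0.008, 0.337, 0.393, 0.262

Multiply each prior by the likelihood of the log feature:
  epithermal gold: 0.11 × 0.05 = 0.0055
  sediment-hosted zinc: 0.30 × 0.78 = 0.234
  pegmatite: 0.31 × 0.88 = 0.2728
  kimberlite pipe: 0.28 × 0.65 = 0.182
Marginal likelihood of the evidence = 0.6943.
P(epithermal gold | evidence) = 0.0055 / 0.6943 ≈ 0.008
P(sediment-hosted zinc | evidence) = 0.234 / 0.6943 ≈ 0.337
P(pegmatite | evidence) = 0.2728 / 0.6943 ≈ 0.393
P(kimberlite pipe | evidence) = 0.182 / 0.6943 ≈ 0.262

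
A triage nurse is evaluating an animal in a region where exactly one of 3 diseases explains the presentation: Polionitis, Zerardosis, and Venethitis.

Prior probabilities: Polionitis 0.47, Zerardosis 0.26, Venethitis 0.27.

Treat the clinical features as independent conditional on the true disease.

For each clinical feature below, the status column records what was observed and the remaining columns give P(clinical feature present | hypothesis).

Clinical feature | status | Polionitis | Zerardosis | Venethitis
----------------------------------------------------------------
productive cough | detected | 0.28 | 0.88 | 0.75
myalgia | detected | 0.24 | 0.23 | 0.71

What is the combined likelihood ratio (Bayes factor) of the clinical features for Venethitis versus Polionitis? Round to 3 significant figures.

Joint likelihood of the clinical feature pattern under each hypothesis:
  Venethitis: 0.75 × 0.71 = 0.5325
  Polionitis: 0.28 × 0.24 = 0.0672
Bayes factor = 0.5325 / 0.0672 ≈ 7.92

7.92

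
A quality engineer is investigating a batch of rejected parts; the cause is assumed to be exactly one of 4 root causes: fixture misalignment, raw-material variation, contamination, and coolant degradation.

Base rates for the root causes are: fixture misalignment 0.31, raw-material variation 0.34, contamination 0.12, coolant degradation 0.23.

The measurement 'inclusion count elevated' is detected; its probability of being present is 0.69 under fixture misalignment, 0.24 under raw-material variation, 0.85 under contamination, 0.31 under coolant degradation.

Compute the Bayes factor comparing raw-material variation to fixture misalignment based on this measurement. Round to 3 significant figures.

The Bayes factor is the ratio of the two likelihoods.
  raw-material variation: 0.24
  fixture misalignment: 0.69
Bayes factor = 0.24 / 0.69 ≈ 0.348

0.348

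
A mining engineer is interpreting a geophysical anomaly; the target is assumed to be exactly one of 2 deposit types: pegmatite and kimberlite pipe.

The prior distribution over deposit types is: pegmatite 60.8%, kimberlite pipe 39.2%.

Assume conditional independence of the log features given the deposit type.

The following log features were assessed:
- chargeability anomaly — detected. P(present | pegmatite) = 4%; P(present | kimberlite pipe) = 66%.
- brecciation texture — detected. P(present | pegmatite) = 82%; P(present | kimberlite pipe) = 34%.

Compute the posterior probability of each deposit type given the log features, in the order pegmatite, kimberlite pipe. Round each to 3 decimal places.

For each hypothesis, the unnormalized posterior weight is prior × product of the log feature likelihoods:
  pegmatite: 0.608 × 0.04 × 0.82 = 0.019942
  kimberlite pipe: 0.392 × 0.66 × 0.34 = 0.087965
Marginal likelihood of the evidence = 0.10791.
P(pegmatite | evidence) = 0.019942 / 0.10791 ≈ 0.185
P(kimberlite pipe | evidence) = 0.087965 / 0.10791 ≈ 0.815

0.185, 0.815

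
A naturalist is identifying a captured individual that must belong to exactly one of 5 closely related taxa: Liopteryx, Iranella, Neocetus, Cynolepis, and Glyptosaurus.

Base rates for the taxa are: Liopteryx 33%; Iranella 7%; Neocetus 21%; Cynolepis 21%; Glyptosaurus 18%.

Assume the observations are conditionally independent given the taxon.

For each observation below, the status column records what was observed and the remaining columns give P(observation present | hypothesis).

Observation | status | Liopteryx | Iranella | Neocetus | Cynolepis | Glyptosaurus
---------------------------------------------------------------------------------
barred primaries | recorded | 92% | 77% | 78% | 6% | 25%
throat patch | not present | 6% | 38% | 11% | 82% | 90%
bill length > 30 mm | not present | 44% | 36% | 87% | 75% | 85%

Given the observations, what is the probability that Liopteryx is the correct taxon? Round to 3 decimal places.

By Bayes' rule with conditional independence, the unnormalized weight for each hypothesis is prior × ∏ likelihoods (using 1 − P(present | H) for each absent observation):
  Liopteryx: 0.33 × 0.92 × (1 − 0.06) × (1 − 0.44) = 0.15982
  Iranella: 0.07 × 0.77 × (1 − 0.38) × (1 − 0.36) = 0.021388
  Neocetus: 0.21 × 0.78 × (1 − 0.11) × (1 − 0.87) = 0.018952
  Cynolepis: 0.21 × 0.06 × (1 − 0.82) × (1 − 0.75) = 0.000567
  Glyptosaurus: 0.18 × 0.25 × (1 − 0.90) × (1 − 0.85) = 0.000675
Normalizing constant Z = 0.15982 + 0.021388 + 0.018952 + 0.000567 + 0.000675 = 0.2014.
P(Liopteryx | evidence) = 0.15982 / 0.2014 ≈ 0.794.

0.794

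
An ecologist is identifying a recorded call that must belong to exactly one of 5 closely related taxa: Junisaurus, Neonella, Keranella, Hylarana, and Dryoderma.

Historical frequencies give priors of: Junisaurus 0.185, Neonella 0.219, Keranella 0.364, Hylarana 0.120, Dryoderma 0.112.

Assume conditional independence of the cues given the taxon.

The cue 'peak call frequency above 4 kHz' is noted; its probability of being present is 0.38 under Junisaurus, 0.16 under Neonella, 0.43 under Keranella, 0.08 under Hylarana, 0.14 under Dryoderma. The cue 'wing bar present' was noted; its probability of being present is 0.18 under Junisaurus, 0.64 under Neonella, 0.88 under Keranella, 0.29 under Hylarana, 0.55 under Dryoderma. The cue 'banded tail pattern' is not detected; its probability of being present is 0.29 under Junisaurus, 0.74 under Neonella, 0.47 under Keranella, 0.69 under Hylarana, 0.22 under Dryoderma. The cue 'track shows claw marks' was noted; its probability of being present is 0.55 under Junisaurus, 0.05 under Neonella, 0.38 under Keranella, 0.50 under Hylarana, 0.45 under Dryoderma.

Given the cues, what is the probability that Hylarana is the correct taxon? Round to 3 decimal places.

0.012

For each hypothesis, the unnormalized posterior weight is prior × product of the cue likelihoods (using 1 − P(present | H) for each absent cue):
  Junisaurus: 0.185 × 0.38 × 0.18 × (1 − 0.29) × 0.55 = 0.0049414
  Neonella: 0.219 × 0.16 × 0.64 × (1 − 0.74) × 0.05 = 0.00029153
  Keranella: 0.364 × 0.43 × 0.88 × (1 − 0.47) × 0.38 = 0.02774
  Hylarana: 0.120 × 0.08 × 0.29 × (1 − 0.69) × 0.50 = 0.00043152
  Dryoderma: 0.112 × 0.14 × 0.55 × (1 − 0.22) × 0.45 = 0.003027
The unnormalized weights sum to 0.036432.
P(Hylarana | evidence) = 0.00043152 / 0.036432 ≈ 0.012.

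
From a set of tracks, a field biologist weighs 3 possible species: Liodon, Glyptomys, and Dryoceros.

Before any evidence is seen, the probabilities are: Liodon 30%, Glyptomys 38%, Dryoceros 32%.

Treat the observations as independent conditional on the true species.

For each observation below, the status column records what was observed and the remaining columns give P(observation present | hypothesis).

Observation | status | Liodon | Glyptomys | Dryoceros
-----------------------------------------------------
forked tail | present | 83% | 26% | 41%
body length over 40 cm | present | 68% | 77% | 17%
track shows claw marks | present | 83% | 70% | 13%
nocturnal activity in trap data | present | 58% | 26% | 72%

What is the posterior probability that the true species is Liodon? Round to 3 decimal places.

0.836

Multiply each prior by the joint likelihood of the evidence pattern:
  Liodon: 0.30 × 0.83 × 0.68 × 0.83 × 0.58 = 0.081511
  Glyptomys: 0.38 × 0.26 × 0.77 × 0.70 × 0.26 = 0.013846
  Dryoceros: 0.32 × 0.41 × 0.17 × 0.13 × 0.72 = 0.0020877
Marginal likelihood of the evidence = 0.097444.
P(Liodon | evidence) = 0.081511 / 0.097444 ≈ 0.836.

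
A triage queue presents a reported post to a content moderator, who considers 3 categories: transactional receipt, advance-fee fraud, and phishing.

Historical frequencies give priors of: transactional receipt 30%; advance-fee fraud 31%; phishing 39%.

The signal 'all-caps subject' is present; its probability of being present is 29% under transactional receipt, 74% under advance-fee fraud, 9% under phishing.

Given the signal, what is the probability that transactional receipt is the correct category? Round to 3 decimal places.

0.248

For each hypothesis, the unnormalized posterior weight is prior × likelihood:
  transactional receipt: 0.30 × 0.29 = 0.087
  advance-fee fraud: 0.31 × 0.74 = 0.2294
  phishing: 0.39 × 0.09 = 0.0351
Normalizing constant Z = 0.087 + 0.2294 + 0.0351 = 0.3515.
P(transactional receipt | evidence) = 0.087 / 0.3515 ≈ 0.248.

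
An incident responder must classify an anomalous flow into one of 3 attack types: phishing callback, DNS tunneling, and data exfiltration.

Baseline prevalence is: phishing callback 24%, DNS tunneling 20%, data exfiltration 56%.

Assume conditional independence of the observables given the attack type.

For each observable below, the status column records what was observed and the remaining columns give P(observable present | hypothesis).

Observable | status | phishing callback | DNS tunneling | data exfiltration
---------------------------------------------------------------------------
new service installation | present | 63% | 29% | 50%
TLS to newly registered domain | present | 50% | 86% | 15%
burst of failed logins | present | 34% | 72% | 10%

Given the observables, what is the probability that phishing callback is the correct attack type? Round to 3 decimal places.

Multiply each prior by the joint likelihood of the observable pattern:
  phishing callback: 0.24 × 0.63 × 0.50 × 0.34 = 0.025704
  DNS tunneling: 0.20 × 0.29 × 0.86 × 0.72 = 0.035914
  data exfiltration: 0.56 × 0.50 × 0.15 × 0.10 = 0.0042
Marginal likelihood of the evidence = 0.065818.
P(phishing callback | evidence) = 0.025704 / 0.065818 ≈ 0.391.

0.391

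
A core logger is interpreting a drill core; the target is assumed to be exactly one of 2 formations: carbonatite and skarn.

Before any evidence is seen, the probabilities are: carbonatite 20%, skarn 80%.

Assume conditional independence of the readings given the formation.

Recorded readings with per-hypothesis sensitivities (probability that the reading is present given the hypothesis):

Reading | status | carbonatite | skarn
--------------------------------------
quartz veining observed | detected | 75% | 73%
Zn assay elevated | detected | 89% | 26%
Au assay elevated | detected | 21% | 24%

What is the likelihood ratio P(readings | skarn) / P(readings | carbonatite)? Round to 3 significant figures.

The Bayes factor is the ratio of the joint likelihoods of the reading pattern under the two hypotheses.
  skarn: 0.73 × 0.26 × 0.24 = 0.045552
  carbonatite: 0.75 × 0.89 × 0.21 = 0.14017
Bayes factor = 0.045552 / 0.14017 ≈ 0.325

0.325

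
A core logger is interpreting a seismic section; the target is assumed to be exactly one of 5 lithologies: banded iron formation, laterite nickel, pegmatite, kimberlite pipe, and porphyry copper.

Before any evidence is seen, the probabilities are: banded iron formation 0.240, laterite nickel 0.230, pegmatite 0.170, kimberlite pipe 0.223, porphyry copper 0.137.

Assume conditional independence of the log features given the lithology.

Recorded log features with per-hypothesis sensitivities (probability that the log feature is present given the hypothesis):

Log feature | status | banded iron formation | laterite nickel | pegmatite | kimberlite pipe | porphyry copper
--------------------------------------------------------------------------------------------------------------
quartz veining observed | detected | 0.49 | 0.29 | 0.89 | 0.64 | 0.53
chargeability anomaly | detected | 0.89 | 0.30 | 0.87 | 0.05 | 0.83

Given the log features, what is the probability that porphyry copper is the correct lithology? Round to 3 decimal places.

0.186

Multiply each prior by the joint likelihood of the log feature pattern:
  banded iron formation: 0.240 × 0.49 × 0.89 = 0.10466
  laterite nickel: 0.230 × 0.29 × 0.30 = 0.02001
  pegmatite: 0.170 × 0.89 × 0.87 = 0.13163
  kimberlite pipe: 0.223 × 0.64 × 0.05 = 0.007136
  porphyry copper: 0.137 × 0.53 × 0.83 = 0.060266
Normalizing constant Z = 0.10466 + 0.02001 + 0.13163 + 0.007136 + 0.060266 = 0.32371.
P(porphyry copper | evidence) = 0.060266 / 0.32371 ≈ 0.186.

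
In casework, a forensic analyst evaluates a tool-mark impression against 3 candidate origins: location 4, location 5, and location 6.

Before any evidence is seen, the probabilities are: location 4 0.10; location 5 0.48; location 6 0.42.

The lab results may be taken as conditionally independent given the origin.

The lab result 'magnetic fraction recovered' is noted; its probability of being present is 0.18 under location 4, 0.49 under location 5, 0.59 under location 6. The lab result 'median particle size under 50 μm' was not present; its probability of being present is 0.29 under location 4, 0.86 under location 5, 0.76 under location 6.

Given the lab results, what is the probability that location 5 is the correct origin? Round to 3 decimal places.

0.313

For each hypothesis, the unnormalized posterior weight is prior × product of the lab result likelihoods (using 1 − P(present | H) for each absent lab result):
  location 4: 0.10 × 0.18 × (1 − 0.29) = 0.01278
  location 5: 0.48 × 0.49 × (1 − 0.86) = 0.032928
  location 6: 0.42 × 0.59 × (1 − 0.76) = 0.059472
Normalizing constant Z = 0.01278 + 0.032928 + 0.059472 = 0.10518.
P(location 5 | evidence) = 0.032928 / 0.10518 ≈ 0.313.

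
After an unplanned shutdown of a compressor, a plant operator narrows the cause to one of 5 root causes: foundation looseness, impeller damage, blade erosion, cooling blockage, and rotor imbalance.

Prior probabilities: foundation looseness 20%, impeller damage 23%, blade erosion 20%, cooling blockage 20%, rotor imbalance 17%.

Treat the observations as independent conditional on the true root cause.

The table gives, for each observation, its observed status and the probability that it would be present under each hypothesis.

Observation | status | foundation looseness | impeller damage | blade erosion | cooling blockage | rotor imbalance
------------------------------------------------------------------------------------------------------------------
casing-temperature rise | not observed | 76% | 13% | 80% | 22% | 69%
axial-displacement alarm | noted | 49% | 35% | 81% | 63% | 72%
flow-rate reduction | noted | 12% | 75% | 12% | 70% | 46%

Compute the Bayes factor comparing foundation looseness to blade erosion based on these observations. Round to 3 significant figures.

0.726

The Bayes factor is the ratio of the joint likelihoods of the evidence pattern under the two hypotheses (using 1 − P(present | H) for each absent observation).
  foundation looseness: (1 − 0.76) × 0.49 × 0.12 = 0.014112
  blade erosion: (1 − 0.80) × 0.81 × 0.12 = 0.01944
Bayes factor = 0.014112 / 0.01944 ≈ 0.726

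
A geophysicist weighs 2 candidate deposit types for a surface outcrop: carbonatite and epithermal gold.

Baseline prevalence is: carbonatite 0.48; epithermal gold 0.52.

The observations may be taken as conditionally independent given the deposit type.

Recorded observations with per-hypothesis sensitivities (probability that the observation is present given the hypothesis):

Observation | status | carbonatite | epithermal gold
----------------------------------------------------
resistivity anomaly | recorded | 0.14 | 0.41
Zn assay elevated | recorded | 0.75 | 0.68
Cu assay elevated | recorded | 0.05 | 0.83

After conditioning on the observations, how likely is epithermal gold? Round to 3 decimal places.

0.979

By Bayes' rule with conditional independence, the unnormalized weight for each hypothesis is prior × ∏ likelihoods:
  carbonatite: 0.48 × 0.14 × 0.75 × 0.05 = 0.00252
  epithermal gold: 0.52 × 0.41 × 0.68 × 0.83 = 0.12033
The unnormalized weights sum to 0.12285.
P(epithermal gold | evidence) = 0.12033 / 0.12285 ≈ 0.979.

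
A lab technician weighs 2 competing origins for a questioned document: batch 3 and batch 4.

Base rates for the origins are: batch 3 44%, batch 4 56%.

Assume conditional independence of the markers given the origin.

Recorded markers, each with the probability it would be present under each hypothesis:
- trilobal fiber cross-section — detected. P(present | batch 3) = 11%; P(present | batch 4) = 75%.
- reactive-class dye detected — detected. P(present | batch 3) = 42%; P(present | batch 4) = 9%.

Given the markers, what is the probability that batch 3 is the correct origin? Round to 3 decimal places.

For each hypothesis, the unnormalized posterior weight is prior × product of the marker likelihoods:
  batch 3: 0.44 × 0.11 × 0.42 = 0.020328
  batch 4: 0.56 × 0.75 × 0.09 = 0.0378
Normalizing constant Z = 0.020328 + 0.0378 = 0.058128.
P(batch 3 | evidence) = 0.020328 / 0.058128 ≈ 0.350.

0.350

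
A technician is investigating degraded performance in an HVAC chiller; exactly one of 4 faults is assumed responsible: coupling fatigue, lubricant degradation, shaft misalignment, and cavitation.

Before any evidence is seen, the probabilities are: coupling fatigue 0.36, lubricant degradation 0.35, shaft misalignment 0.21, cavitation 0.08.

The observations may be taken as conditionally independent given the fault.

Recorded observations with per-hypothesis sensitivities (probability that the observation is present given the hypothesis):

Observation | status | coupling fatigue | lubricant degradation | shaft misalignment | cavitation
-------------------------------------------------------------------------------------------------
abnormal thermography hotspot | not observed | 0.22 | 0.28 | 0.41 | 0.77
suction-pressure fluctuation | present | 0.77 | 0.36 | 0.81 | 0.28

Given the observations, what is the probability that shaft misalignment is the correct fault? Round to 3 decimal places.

For each hypothesis, the unnormalized posterior weight is prior × product of the observation likelihoods (using 1 − P(present | H) for each absent observation):
  coupling fatigue: 0.36 × (1 − 0.22) × 0.77 = 0.21622
  lubricant degradation: 0.35 × (1 − 0.28) × 0.36 = 0.09072
  shaft misalignment: 0.21 × (1 − 0.41) × 0.81 = 0.10036
  cavitation: 0.08 × (1 − 0.77) × 0.28 = 0.005152
The unnormalized weights sum to 0.41245.
P(shaft misalignment | evidence) = 0.10036 / 0.41245 ≈ 0.243.

0.243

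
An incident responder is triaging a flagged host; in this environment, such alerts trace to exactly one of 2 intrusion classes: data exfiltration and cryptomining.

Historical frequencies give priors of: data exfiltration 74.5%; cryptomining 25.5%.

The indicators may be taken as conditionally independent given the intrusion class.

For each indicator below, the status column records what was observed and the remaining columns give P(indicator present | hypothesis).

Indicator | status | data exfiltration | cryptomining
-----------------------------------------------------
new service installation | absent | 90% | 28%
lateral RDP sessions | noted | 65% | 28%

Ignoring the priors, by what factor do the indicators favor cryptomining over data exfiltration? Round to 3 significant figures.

The Bayes factor is the ratio of the joint likelihoods of the indicator pattern under the two hypotheses (using 1 − P(present | H) for each absent indicator).
  cryptomining: (1 − 0.28) × 0.28 = 0.2016
  data exfiltration: (1 − 0.90) × 0.65 = 0.065
Bayes factor = 0.2016 / 0.065 ≈ 3.10

3.10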